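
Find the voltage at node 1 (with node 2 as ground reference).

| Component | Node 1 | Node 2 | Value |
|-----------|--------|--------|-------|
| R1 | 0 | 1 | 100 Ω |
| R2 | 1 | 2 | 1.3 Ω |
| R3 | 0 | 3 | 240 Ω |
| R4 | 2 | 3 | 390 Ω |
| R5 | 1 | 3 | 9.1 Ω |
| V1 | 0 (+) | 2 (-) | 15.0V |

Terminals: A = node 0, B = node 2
Nodal analysis, taking node 2 as the 0 V reference.
Source V1 fixes V_0 = 15 V.
KCL at each unknown node (sum of currents leaving = 0; resistances in Ω):
  Node 1: (V_1 - 15)/100 + (V_1 - 0)/1.3 + (V_1 - V_3)/9.1 = 0
  Node 3: (V_3 - 15)/240 + (V_3 - 0)/390 + (V_3 - V_1)/9.1 = 0
Collecting terms (coefficients in siemens):
  0.8891·V_1 - 0.1099·V_3 = 0.15
  0.1166·V_3 - 0.1099·V_1 = 0.0625
Determinant D = (0.8891)(0.1166) - (-0.1099)(-0.1099) = 0.09161
V_1 = [(0.15)(0.1166) - (-0.1099)(0.0625)]/D = 0.2659 V
V_3 = [(0.8891)(0.0625) - (0.15)(-0.1099)]/D = 0.7865 V
The requested potential is V_1 = 0.2659 V.

Final answer: V_1 = 0.2659 V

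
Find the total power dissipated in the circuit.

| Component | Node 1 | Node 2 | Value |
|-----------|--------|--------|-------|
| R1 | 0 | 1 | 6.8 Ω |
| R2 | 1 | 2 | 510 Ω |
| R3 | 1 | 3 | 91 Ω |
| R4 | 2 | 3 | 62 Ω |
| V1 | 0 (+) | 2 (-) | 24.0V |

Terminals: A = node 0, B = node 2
Nodal analysis, taking node 2 as the 0 V reference.
Source V1 fixes V_0 = 24 V.
KCL at each unknown node (sum of currents leaving = 0; resistances in Ω):
  Node 1: (V_1 - 24)/6.8 + (V_1 - 0)/510 + (V_1 - V_3)/91 = 0
  Node 3: (V_3 - V_1)/91 + (V_3 - 0)/62 = 0
Collecting terms (coefficients in siemens):
  0.16·V_1 - 0.01099·V_3 = 3.529
  0.02712·V_3 - 0.01099·V_1 = 0
Determinant D = (0.16)(0.02712) - (-0.01099)(-0.01099) = 0.004218
V_1 = [(3.529)(0.02712) - (-0.01099)(0)]/D = 22.69 V
V_3 = [(0.16)(0) - (3.529)(-0.01099)]/D = 9.194 V
Power in each resistor, P = (ΔV)²/R:
  P_R1 = (24 - 22.69)²/6.8 = 0.2527 W
  P_R2 = (22.69 - 0)²/510 = 1.009 W
  P_R3 = (22.69 - 9.194)²/91 = 2.001 W
  P_R4 = (0 - 9.194)²/62 = 1.363 W
P_total = P_R1 + P_R2 + P_R3 + P_R4 = 4.627 W

Final answer: 4.627 W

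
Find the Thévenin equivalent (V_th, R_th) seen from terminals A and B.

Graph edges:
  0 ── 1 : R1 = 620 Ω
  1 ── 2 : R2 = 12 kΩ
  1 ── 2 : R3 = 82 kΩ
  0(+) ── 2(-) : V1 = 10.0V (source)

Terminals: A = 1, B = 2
Step 1 — V_th is the open-circuit voltage V_A - V_B (nothing connected across the terminals).
Nodal analysis, taking node 2 as the 0 V reference.
Source V1 fixes V_0 = 10 V.
KCL at each unknown node (sum of currents leaving = 0; resistances in Ω):
  Node 1: (V_1 - 10)/620 + (V_1 - 0)/12000 + (V_1 - 0)/82000 = 0
Collecting terms: 0.001708 × V_1 = 0.01613  =>  V_1 = 9.441 V
V_th = V_1 - V_2 = 9.441 - 0 = 9.441 V
Step 2 — R_th: zero the source — replace V1 by a short circuit (node 2 merges into node 0) — and find the resistance seen between A (node 1) and B (node 0).
Reduce the network between node 1 (A) and node 0 (B) by series/parallel combination:
  Rp1 = R1 ‖ R2 ‖ R3 (parallel, all between nodes 0 and 1) = 1/(1/620 + 1/12000 + 1/82000) = 585.3 Ω
R_th = 585.3 Ω

Final answer: V_th = 9.441 V, R_th = 585.3 Ω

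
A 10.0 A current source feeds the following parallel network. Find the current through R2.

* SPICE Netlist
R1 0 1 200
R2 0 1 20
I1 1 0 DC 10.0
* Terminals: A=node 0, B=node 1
All resistors sit directly between nodes 0 and 1, so they are in parallel and share one voltage V; the full source current 10 A splits among them.
1/R_par = 1/200 + 1/20 = 0.055 S  =>  R_par = 18.18 Ω
V = I × R_par = 10 × 18.18 = 181.8 V
I_R2 = V/R2 = 181.8/20 = 9.091 A

Final answer: 9.091 A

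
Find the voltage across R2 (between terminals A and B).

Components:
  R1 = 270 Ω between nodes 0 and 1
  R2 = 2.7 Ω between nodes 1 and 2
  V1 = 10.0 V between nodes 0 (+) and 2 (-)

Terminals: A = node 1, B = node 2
R1 and R2 are in series across V1 (node 0 → node 1 → node 2), and the output A–B is taken across R2, so this is a voltage divider.
Series current: I = V1/(R1 + R2) = 10/(270 + 2.7) = 10/272.7 = 0.03667 A
V_R2 = I × R2 = V1 × R2/(R1 + R2) = 10 × 2.7/272.7 = 0.09901 V

Final answer: 0.09901 V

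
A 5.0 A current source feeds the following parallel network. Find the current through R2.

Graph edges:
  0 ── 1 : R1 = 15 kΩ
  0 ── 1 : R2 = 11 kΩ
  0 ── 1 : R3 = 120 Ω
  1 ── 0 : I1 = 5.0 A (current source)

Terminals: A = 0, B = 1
All resistors sit directly between nodes 0 and 1, so they are in parallel and share one voltage V; the full source current 5 A splits among them.
1/R_par = 1/15000 + 1/11000 + 1/120 = 0.008491 S  =>  R_par = 117.8 Ω
V = I × R_par = 5 × 117.8 = 588.9 V
I_R2 = V/R2 = 588.9/11000 = 0.05353 A

Final answer: 0.05353 A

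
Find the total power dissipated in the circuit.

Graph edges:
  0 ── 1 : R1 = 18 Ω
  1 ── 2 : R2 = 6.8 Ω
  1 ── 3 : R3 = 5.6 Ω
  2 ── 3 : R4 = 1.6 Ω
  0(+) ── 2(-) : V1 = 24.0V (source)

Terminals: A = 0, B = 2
Nodal analysis, taking node 2 as the 0 V reference.
Source V1 fixes V_0 = 24 V.
KCL at each unknown node (sum of currents leaving = 0; resistances in Ω):
  Node 1: (V_1 - 24)/18 + (V_1 - 0)/6.8 + (V_1 - V_3)/5.6 = 0
  Node 3: (V_3 - V_1)/5.6 + (V_3 - 0)/1.6 = 0
Collecting terms (coefficients in siemens):
  0.3812·V_1 - 0.1786·V_3 = 1.333
  0.8036·V_3 - 0.1786·V_1 = 0
Determinant D = (0.3812)(0.8036) - (-0.1786)(-0.1786) = 0.2744
V_1 = [(1.333)(0.8036) - (-0.1786)(0)]/D = 3.904 V
V_3 = [(0.3812)(0) - (1.333)(-0.1786)]/D = 0.8676 V
Power in each resistor, P = (ΔV)²/R:
  P_R1 = (24 - 3.904)²/18 = 22.44 W
  P_R2 = (3.904 - 0)²/6.8 = 2.242 W
  P_R3 = (3.904 - 0.8676)²/5.6 = 1.647 W
  P_R4 = (0 - 0.8676)²/1.6 = 0.4705 W
P_total = P_R1 + P_R2 + P_R3 + P_R4 = 26.79 W

Final answer: 26.79 W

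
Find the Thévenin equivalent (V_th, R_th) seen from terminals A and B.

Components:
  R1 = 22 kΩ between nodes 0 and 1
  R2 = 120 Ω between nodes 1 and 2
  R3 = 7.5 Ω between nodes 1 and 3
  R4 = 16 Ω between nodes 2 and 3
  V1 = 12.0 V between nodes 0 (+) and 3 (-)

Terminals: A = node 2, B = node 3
Step 1 — V_th is the open-circuit voltage V_A - V_B (nothing connected across the terminals).
Nodal analysis, taking node 3 as the 0 V reference.
Source V1 fixes V_0 = 12 V.
KCL at each unknown node (sum of currents leaving = 0; resistances in Ω):
  Node 1: (V_1 - 12)/22000 + (V_1 - V_2)/120 + (V_1 - 0)/7.5 = 0
  Node 2: (V_2 - V_1)/120 + (V_2 - 0)/16 = 0
Collecting terms (coefficients in siemens):
  0.1417·V_1 - 0.008333·V_2 = 0.0005455
  0.07083·V_2 - 0.008333·V_1 = 0
Determinant D = (0.1417)(0.07083) - (-0.008333)(-0.008333) = 0.009968
V_1 = [(0.0005455)(0.07083) - (-0.008333)(0)]/D = 0.003876 V
V_2 = [(0.1417)(0) - (0.0005455)(-0.008333)]/D = 0.000456 V
V_th = V_2 - V_3 = 0.000456 - 0 = 0.000456 V
Step 2 — R_th: zero the source — replace V1 by a short circuit (node 3 merges into node 0) — and find the resistance seen between A (node 2) and B (node 0).
Reduce the network between node 2 (A) and node 0 (B) by series/parallel combination:
  Rp1 = R1 ‖ R3 (parallel, both between nodes 0 and 1) = 1/(1/22000 + 1/7.5) = 7.497 Ω
  Rs1 = R2 + Rp1 (series, joined only at node 1) = 120 + 7.497 = 127.5 Ω
  Rp2 = R4 ‖ Rs1 (parallel, both between nodes 0 and 2) = 1/(1/16 + 1/127.5) = 14.22 Ω
R_th = 14.22 Ω

Final answer: V_th = 0.000456 V, R_th = 14.22 Ω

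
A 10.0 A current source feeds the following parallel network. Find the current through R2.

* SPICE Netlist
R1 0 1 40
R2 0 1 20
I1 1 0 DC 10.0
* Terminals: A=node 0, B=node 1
All resistors sit directly between nodes 0 and 1, so they are in parallel and share one voltage V; the full source current 10 A splits among them.
1/R_par = 1/40 + 1/20 = 0.075 S  =>  R_par = 13.33 Ω
V = I × R_par = 10 × 13.33 = 133.3 V
I_R2 = V/R2 = 133.3/20 = 6.667 A

Final answer: 6.667 A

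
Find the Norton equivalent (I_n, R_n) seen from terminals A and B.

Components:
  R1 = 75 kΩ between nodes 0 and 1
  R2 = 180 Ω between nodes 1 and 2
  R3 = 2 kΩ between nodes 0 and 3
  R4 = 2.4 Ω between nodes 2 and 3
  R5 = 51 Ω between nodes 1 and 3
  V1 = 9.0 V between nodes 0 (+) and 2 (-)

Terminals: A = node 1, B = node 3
Find the Thévenin equivalent first; then I_n = V_th/R_th and R_n = R_th.
Step 1 — V_th is the open-circuit voltage V_A - V_B (nothing connected across the terminals).
Nodal analysis, taking node 2 as the 0 V reference.
Source V1 fixes V_0 = 9 V.
KCL at each unknown node (sum of currents leaving = 0; resistances in Ω):
  Node 1: (V_1 - 9)/75000 + (V_1 - 0)/180 + (V_1 - V_3)/51 = 0
  Node 3: (V_3 - 9)/2000 + (V_3 - 0)/2.4 + (V_3 - V_1)/51 = 0
Collecting terms (coefficients in siemens):
  0.02518·V_1 - 0.01961·V_3 = 0.00012
  0.4368·V_3 - 0.01961·V_1 = 0.0045
Determinant D = (0.02518)(0.4368) - (-0.01961)(-0.01961) = 0.01061
V_1 = [(0.00012)(0.4368) - (-0.01961)(0.0045)]/D = 0.01325 V
V_3 = [(0.02518)(0.0045) - (0.00012)(-0.01961)]/D = 0.0109 V
V_th = V_1 - V_3 = 0.01325 - 0.0109 = 0.002356 V
Step 2 — R_th: zero the source — replace V1 by a short circuit (node 2 merges into node 0) — and find the resistance seen between A (node 1) and B (node 3).
Reduce the network between node 1 (A) and node 3 (B) by series/parallel combination:
  Rp1 = R1 ‖ R2 (parallel, both between nodes 0 and 1) = 1/(1/75000 + 1/180) = 179.6 Ω
  Rp2 = R3 ‖ R4 (parallel, both between nodes 0 and 3) = 1/(1/2000 + 1/2.4) = 2.397 Ω
  Rs1 = Rp1 + Rp2 (series, joined only at node 0) = 179.6 + 2.397 = 182 Ω
  Rp3 = R5 ‖ Rs1 (parallel, both between nodes 1 and 3) = 1/(1/51 + 1/182) = 39.84 Ω
R_th = 39.84 Ω
I_n = V_th/R_th = 0.002356/39.84 = 0.00005914 A, and R_n = R_th = 39.84 Ω

Final answer: I_n = 5.914e-05 A, R_n = 39.84 Ω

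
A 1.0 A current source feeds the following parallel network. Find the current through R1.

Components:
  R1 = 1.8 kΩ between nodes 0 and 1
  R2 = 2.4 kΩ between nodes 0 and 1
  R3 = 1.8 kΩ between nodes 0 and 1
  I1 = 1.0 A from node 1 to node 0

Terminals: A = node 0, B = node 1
All resistors sit directly between nodes 0 and 1, so they are in parallel and share one voltage V; the full source current 1 A splits among them.
1/R_par = 1/1800 + 1/2400 + 1/1800 = 0.001528 S  =>  R_par = 654.5 Ω
V = I × R_par = 1 × 654.5 = 654.5 V
I_R1 = V/R1 = 654.5/1800 = 0.3636 A

Final answer: 0.3636 A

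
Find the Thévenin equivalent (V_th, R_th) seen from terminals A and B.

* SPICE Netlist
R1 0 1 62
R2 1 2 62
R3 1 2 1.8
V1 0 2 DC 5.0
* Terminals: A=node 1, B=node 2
Step 1 — V_th is the open-circuit voltage V_A - V_B (nothing connected across the terminals).
Nodal analysis, taking node 2 as the 0 V reference.
Source V1 fixes V_0 = 5 V.
KCL at each unknown node (sum of currents leaving = 0; resistances in Ω):
  Node 1: (V_1 - 5)/62 + (V_1 - 0)/62 + (V_1 - 0)/1.8 = 0
Collecting terms: 0.5878 × V_1 = 0.08065  =>  V_1 = 0.1372 V
V_th = V_1 - V_2 = 0.1372 - 0 = 0.1372 V
Step 2 — R_th: zero the source — replace V1 by a short circuit (node 2 merges into node 0) — and find the resistance seen between A (node 1) and B (node 0).
Reduce the network between node 1 (A) and node 0 (B) by series/parallel combination:
  Rp1 = R1 ‖ R2 ‖ R3 (parallel, all between nodes 0 and 1) = 1/(1/62 + 1/62 + 1/1.8) = 1.701 Ω
R_th = 1.701 Ω

Final answer: V_th = 0.1372 V, R_th = 1.701 Ω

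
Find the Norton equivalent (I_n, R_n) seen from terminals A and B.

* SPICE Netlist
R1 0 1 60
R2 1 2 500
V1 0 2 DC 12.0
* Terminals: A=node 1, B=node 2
Find the Thévenin equivalent first; then I_n = V_th/R_th and R_n = R_th.
Step 1 — V_th is the open-circuit voltage V_A - V_B (nothing connected across the terminals).
Nodal analysis, taking node 2 as the 0 V reference.
Source V1 fixes V_0 = 12 V.
KCL at each unknown node (sum of currents leaving = 0; resistances in Ω):
  Node 1: (V_1 - 12)/60 + (V_1 - 0)/500 = 0
Collecting terms: 0.01867 × V_1 = 0.2  =>  V_1 = 10.71 V
V_th = V_1 - V_2 = 10.71 - 0 = 10.71 V
Step 2 — R_th: zero the source — replace V1 by a short circuit (node 2 merges into node 0) — and find the resistance seen between A (node 1) and B (node 0).
Reduce the network between node 1 (A) and node 0 (B) by series/parallel combination:
  Rp1 = R1 ‖ R2 (parallel, both between nodes 0 and 1) = 1/(1/60 + 1/500) = 53.57 Ω
R_th = 53.57 Ω
I_n = V_th/R_th = 10.71/53.57 = 0.2 A, and R_n = R_th = 53.57 Ω

Final answer: I_n = 0.2 A, R_n = 53.57 Ω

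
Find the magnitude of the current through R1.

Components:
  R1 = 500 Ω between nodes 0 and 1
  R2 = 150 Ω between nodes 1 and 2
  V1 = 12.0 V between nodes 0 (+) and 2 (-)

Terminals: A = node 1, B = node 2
Nodal analysis, taking node 2 as the 0 V reference.
Source V1 fixes V_0 = 12 V.
KCL at each unknown node (sum of currents leaving = 0; resistances in Ω):
  Node 1: (V_1 - 12)/500 + (V_1 - 0)/150 = 0
Collecting terms: 0.008667 × V_1 = 0.024  =>  V_1 = 2.769 V
I_R1 = (V_0 - V_1)/R1 = (12 - 2.769)/500 = 0.01846 A
|I_R1| = 0.01846 A

Final answer: |I_R1| = 0.01846 A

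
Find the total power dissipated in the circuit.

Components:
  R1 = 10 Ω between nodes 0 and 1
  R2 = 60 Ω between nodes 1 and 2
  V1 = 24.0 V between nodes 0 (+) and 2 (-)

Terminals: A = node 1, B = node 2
Nodal analysis, taking node 2 as the 0 V reference.
Source V1 fixes V_0 = 24 V.
KCL at each unknown node (sum of currents leaving = 0; resistances in Ω):
  Node 1: (V_1 - 24)/10 + (V_1 - 0)/60 = 0
Collecting terms: 0.1167 × V_1 = 2.4  =>  V_1 = 20.57 V
Power in each resistor, P = (ΔV)²/R:
  P_R1 = (24 - 20.57)²/10 = 1.176 W
  P_R2 = (20.57 - 0)²/60 = 7.053 W
P_total = P_R1 + P_R2 = 8.229 W

Final answer: 8.229 W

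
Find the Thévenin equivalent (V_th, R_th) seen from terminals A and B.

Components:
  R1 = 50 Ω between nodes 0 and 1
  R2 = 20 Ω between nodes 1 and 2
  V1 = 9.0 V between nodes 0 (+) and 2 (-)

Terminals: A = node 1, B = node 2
Step 1 — V_th is the open-circuit voltage V_A - V_B (nothing connected across the terminals).
Nodal analysis, taking node 2 as the 0 V reference.
Source V1 fixes V_0 = 9 V.
KCL at each unknown node (sum of currents leaving = 0; resistances in Ω):
  Node 1: (V_1 - 9)/50 + (V_1 - 0)/20 = 0
Collecting terms: 0.07 × V_1 = 0.18  =>  V_1 = 2.571 V
V_th = V_1 - V_2 = 2.571 - 0 = 2.571 V
Step 2 — R_th: zero the source — replace V1 by a short circuit (node 2 merges into node 0) — and find the resistance seen between A (node 1) and B (node 0).
Reduce the network between node 1 (A) and node 0 (B) by series/parallel combination:
  Rp1 = R1 ‖ R2 (parallel, both between nodes 0 and 1) = 1/(1/50 + 1/20) = 14.29 Ω
R_th = 14.29 Ω

Final answer: V_th = 2.571 V, R_th = 14.29 Ω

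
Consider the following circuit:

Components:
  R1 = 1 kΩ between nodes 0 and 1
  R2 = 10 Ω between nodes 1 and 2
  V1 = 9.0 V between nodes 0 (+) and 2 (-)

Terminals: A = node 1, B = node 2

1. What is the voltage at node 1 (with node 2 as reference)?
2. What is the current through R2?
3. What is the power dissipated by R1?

Nodal analysis, taking node 2 as the 0 V reference.
Source V1 fixes V_0 = 9 V.
KCL at each unknown node (sum of currents leaving = 0; resistances in Ω):
  Node 1: (V_1 - 9)/1000 + (V_1 - 0)/10 = 0
Collecting terms: 0.101 × V_1 = 0.009  =>  V_1 = 0.08911 V
Part 1:
  Read off the nodal solution: V_1 = 0.08911 V
Part 2:
  I_R2 = (V_1 - V_2)/R2 = (0.08911 - 0)/10 = 0.008911 A
  Magnitude: I_R2 = 0.008911 A
Part 3:
  I_R1 = (V_0 - V_1)/R1 = (9 - 0.08911)/1000 = 0.008911 A
  P_R1 = I_R1² × R1 = (0.008911)² × 1000 = 0.0794 W

Final answers:
1. V_1 = 0.08911 V
2. I_R2 = 0.008911 A
3. P_R1 = 0.0794 W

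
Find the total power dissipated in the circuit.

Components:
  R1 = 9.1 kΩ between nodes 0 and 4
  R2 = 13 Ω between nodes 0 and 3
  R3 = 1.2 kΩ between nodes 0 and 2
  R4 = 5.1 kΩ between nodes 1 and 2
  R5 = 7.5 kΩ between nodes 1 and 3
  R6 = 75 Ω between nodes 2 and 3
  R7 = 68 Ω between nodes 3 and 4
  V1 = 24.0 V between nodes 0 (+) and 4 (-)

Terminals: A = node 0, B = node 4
Nodal analysis, taking node 4 as the 0 V reference.
Source V1 fixes V_0 = 24 V.
KCL at each unknown node (sum of currents leaving = 0; resistances in Ω):
  Node 1: (V_1 - V_2)/5100 + (V_1 - V_3)/7500 = 0
  Node 2: (V_2 - 24)/1200 + (V_2 - V_1)/5100 + (V_2 - V_3)/75 = 0
  Node 3: (V_3 - 24)/13 + (V_3 - V_1)/7500 + (V_3 - V_2)/75 + (V_3 - 0)/68 = 0
Collecting terms (coefficients in siemens):
  0.0003294·V_1 - 0.0001961·V_2 - 0.0001333·V_3 = 0
  0.01436·V_2 - 0.0001961·V_1 - 0.01333·V_3 = 0.02
  0.1051·V_3 - 0.0001333·V_1 - 0.01333·V_2 = 1.846
Solving these 3 simultaneous equations (Gaussian elimination) gives:
  V_1 = 20.31 V, V_2 = 20.4 V, V_3 = 20.18 V
Power in each resistor, P = (ΔV)²/R:
  P_R1 = (24 - 0)²/9100 = 0.0633 W
  P_R2 = (24 - 20.18)²/13 = 1.122 W
  P_R3 = (24 - 20.4)²/1200 = 0.01077 W
  P_R4 = (20.31 - 20.4)²/5100 = 0.000001603 W
  P_R5 = (20.31 - 20.18)²/7500 = 0.000002358 W
  P_R6 = (20.4 - 20.18)²/75 = 0.0006655 W
  P_R7 = (20.18 - 0)²/68 = 5.989 W
P_total = P_R1 + P_R2 + P_R3 + P_R4 + P_R5 + P_R6 + P_R7 = 7.186 W

Final answer: 7.186 W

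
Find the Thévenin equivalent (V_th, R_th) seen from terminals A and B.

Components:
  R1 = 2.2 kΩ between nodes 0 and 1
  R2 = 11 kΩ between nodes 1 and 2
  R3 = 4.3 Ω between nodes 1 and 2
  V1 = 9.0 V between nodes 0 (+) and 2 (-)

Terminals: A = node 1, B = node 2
Step 1 — V_th is the open-circuit voltage V_A - V_B (nothing connected across the terminals).
Nodal analysis, taking node 2 as the 0 V reference.
Source V1 fixes V_0 = 9 V.
KCL at each unknown node (sum of currents leaving = 0; resistances in Ω):
  Node 1: (V_1 - 9)/2200 + (V_1 - 0)/11000 + (V_1 - 0)/4.3 = 0
Collecting terms: 0.2331 × V_1 = 0.004091  =>  V_1 = 0.01755 V
V_th = V_1 - V_2 = 0.01755 - 0 = 0.01755 V
Step 2 — R_th: zero the source — replace V1 by a short circuit (node 2 merges into node 0) — and find the resistance seen between A (node 1) and B (node 0).
Reduce the network between node 1 (A) and node 0 (B) by series/parallel combination:
  Rp1 = R1 ‖ R2 ‖ R3 (parallel, all between nodes 0 and 1) = 1/(1/2200 + 1/11000 + 1/4.3) = 4.29 Ω
R_th = 4.29 Ω

Final answer: V_th = 0.01755 V, R_th = 4.29 Ω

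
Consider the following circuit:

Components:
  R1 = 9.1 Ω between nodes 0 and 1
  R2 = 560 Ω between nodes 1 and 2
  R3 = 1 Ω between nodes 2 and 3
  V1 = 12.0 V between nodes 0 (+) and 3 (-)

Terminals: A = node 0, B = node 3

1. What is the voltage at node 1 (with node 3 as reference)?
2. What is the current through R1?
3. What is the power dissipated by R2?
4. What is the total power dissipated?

Nodal analysis, taking node 3 as the 0 V reference.
Source V1 fixes V_0 = 12 V.
KCL at each unknown node (sum of currents leaving = 0; resistances in Ω):
  Node 1: (V_1 - 12)/9.1 + (V_1 - V_2)/560 = 0
  Node 2: (V_2 - V_1)/560 + (V_2 - 0)/1 = 0
Collecting terms (coefficients in siemens):
  0.1117·V_1 - 0.001786·V_2 = 1.319
  1.002·V_2 - 0.001786·V_1 = 0
Determinant D = (0.1117)(1.002) - (-0.001786)(-0.001786) = 0.1119
V_1 = [(1.319)(1.002) - (-0.001786)(0)]/D = 11.81 V
V_2 = [(0.1117)(0) - (1.319)(-0.001786)]/D = 0.02105 V
Part 1:
  Read off the nodal solution: V_1 = 11.81 V
Part 2:
  I_R1 = (V_0 - V_1)/R1 = (12 - 11.81)/9.1 = 0.02105 A
  Magnitude: I_R1 = 0.02105 A
Part 3:
  I_R2 = (V_1 - V_2)/R2 = (11.81 - 0.02105)/560 = 0.02105 A
  P_R2 = I_R2² × R2 = (0.02105)² × 560 = 0.2481 W
Part 4:
  Power in each resistor, P = (ΔV)²/R:
    P_R1 = (12 - 11.81)²/9.1 = 0.004032 W
    P_R2 = (11.81 - 0.02105)²/560 = 0.2481 W
    P_R3 = (0.02105 - 0)²/1 = 0.0004431 W
  P_total = P_R1 + P_R2 + P_R3 = 0.2526 W

Final answers:
1. V_1 = 11.81 V
2. I_R1 = 0.02105 A
3. P_R2 = 0.2481 W
4. P_total = 0.2526 W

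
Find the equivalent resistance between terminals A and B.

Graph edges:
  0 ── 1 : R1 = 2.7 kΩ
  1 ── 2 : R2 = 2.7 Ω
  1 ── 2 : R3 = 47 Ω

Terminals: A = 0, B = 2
Reduce the network between node 0 (A) and node 2 (B) by series/parallel combination:
  Rp1 = R2 ‖ R3 (parallel, both between nodes 1 and 2) = 1/(1/2.7 + 1/47) = 2.553 Ω
  Rs1 = R1 + Rp1 (series, joined only at node 1) = 2700 + 2.553 = 2703 Ω
R_eq = 2.703 kΩ

Final answer: 2.703 kΩ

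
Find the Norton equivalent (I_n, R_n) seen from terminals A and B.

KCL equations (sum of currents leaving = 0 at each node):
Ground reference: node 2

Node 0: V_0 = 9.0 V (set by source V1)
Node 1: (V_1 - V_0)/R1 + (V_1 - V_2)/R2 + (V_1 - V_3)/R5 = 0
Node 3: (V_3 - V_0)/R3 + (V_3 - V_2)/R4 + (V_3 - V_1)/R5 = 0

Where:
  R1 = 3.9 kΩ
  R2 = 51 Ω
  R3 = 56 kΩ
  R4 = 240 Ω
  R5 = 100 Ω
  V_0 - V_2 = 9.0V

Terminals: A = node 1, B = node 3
Find the Thévenin equivalent first; then I_n = V_th/R_th and R_n = R_th.
Step 1 — V_th is the open-circuit voltage V_A - V_B (nothing connected across the terminals).
Nodal analysis, taking node 2 as the 0 V reference.
Source V1 fixes V_0 = 9 V.
KCL at each unknown node (sum of currents leaving = 0; resistances in Ω):
  Node 1: (V_1 - 9)/3900 + (V_1 - 0)/51 + (V_1 - V_3)/100 = 0
  Node 3: (V_3 - 9)/56000 + (V_3 - 0)/240 + (V_3 - V_1)/100 = 0
Collecting terms (coefficients in siemens):
  0.02986·V_1 - 0.01·V_3 = 0.002308
  0.01418·V_3 - 0.01·V_1 = 0.0001607
Determinant D = (0.02986)(0.01418) - (-0.01)(-0.01) = 0.0003236
V_1 = [(0.002308)(0.01418) - (-0.01)(0.0001607)]/D = 0.1061 V
V_3 = [(0.02986)(0.0001607) - (0.002308)(-0.01)]/D = 0.08614 V
V_th = V_1 - V_3 = 0.1061 - 0.08614 = 0.01998 V
Step 2 — R_th: zero the source — replace V1 by a short circuit (node 2 merges into node 0) — and find the resistance seen between A (node 1) and B (node 3).
Reduce the network between node 1 (A) and node 3 (B) by series/parallel combination:
  Rp1 = R1 ‖ R2 (parallel, both between nodes 0 and 1) = 1/(1/3900 + 1/51) = 50.34 Ω
  Rp2 = R3 ‖ R4 (parallel, both between nodes 0 and 3) = 1/(1/56000 + 1/240) = 239 Ω
  Rs1 = Rp1 + Rp2 (series, joined only at node 0) = 50.34 + 239 = 289.3 Ω
  Rp3 = R5 ‖ Rs1 (parallel, both between nodes 1 and 3) = 1/(1/100 + 1/289.3) = 74.31 Ω
R_th = 74.31 Ω
I_n = V_th/R_th = 0.01998/74.31 = 0.0002688 A, and R_n = R_th = 74.31 Ω

Final answer: I_n = 0.0002688 A, R_n = 74.31 Ω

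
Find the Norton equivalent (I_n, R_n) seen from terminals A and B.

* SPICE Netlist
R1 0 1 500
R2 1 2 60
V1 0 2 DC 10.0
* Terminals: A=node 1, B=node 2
Find the Thévenin equivalent first; then I_n = V_th/R_th and R_n = R_th.
Step 1 — V_th is the open-circuit voltage V_A - V_B (nothing connected across the terminals).
Nodal analysis, taking node 2 as the 0 V reference.
Source V1 fixes V_0 = 10 V.
KCL at each unknown node (sum of currents leaving = 0; resistances in Ω):
  Node 1: (V_1 - 10)/500 + (V_1 - 0)/60 = 0
Collecting terms: 0.01867 × V_1 = 0.02  =>  V_1 = 1.071 V
V_th = V_1 - V_2 = 1.071 - 0 = 1.071 V
Step 2 — R_th: zero the source — replace V1 by a short circuit (node 2 merges into node 0) — and find the resistance seen between A (node 1) and B (node 0).
Reduce the network between node 1 (A) and node 0 (B) by series/parallel combination:
  Rp1 = R1 ‖ R2 (parallel, both between nodes 0 and 1) = 1/(1/500 + 1/60) = 53.57 Ω
R_th = 53.57 Ω
I_n = V_th/R_th = 1.071/53.57 = 0.02 A, and R_n = R_th = 53.57 Ω

Final answer: I_n = 0.02 A, R_n = 53.57 Ω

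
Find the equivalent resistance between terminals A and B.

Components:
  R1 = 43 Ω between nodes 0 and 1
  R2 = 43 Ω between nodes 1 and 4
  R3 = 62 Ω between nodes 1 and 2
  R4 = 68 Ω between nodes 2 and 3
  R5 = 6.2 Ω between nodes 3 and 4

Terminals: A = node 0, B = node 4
Reduce the network between node 0 (A) and node 4 (B) by series/parallel combination:
  Rs1 = R3 + R4 (series, joined only at node 2) = 62 + 68 = 130 Ω
  Rs2 = R5 + Rs1 (series, joined only at node 3) = 6.2 + 130 = 136.2 Ω
  Rp1 = R2 ‖ Rs2 (parallel, both between nodes 1 and 4) = 1/(1/43 + 1/136.2) = 32.68 Ω
  Rs3 = R1 + Rp1 (series, joined only at node 1) = 43 + 32.68 = 75.68 Ω
R_eq = 75.68 Ω

Final answer: 75.68 Ω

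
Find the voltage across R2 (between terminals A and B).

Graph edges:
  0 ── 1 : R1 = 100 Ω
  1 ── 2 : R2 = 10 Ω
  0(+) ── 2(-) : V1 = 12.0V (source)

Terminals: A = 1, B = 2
R1 and R2 are in series across V1 (node 0 → node 1 → node 2), and the output A–B is taken across R2, so this is a voltage divider.
Series current: I = V1/(R1 + R2) = 12/(100 + 10) = 12/110 = 0.1091 A
V_R2 = I × R2 = V1 × R2/(R1 + R2) = 12 × 10/110 = 1.091 V

Final answer: 1.091 V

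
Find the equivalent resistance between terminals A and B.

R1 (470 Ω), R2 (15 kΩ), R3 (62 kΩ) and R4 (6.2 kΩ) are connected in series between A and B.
Reduce the network between node 0 (A) and node 4 (B) by series/parallel combination:
  Rs1 = R1 + R2 (series, joined only at node 1) = 470 + 15000 = 15470 Ω
  Rs2 = R3 + Rs1 (series, joined only at node 2) = 62000 + 15470 = 77470 Ω
  Rs3 = R4 + Rs2 (series, joined only at node 3) = 6200 + 77470 = 83670 Ω
R_eq = 83.67 kΩ

Final answer: 83.67 kΩ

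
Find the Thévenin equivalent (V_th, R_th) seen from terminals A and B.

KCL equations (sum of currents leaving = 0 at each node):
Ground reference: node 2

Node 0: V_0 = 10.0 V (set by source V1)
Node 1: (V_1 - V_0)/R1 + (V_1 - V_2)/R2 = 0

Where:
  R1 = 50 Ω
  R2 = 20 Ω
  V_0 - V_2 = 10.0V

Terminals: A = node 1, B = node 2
Step 1 — V_th is the open-circuit voltage V_A - V_B (nothing connected across the terminals).
Nodal analysis, taking node 2 as the 0 V reference.
Source V1 fixes V_0 = 10 V.
KCL at each unknown node (sum of currents leaving = 0; resistances in Ω):
  Node 1: (V_1 - 10)/50 + (V_1 - 0)/20 = 0
Collecting terms: 0.07 × V_1 = 0.2  =>  V_1 = 2.857 V
V_th = V_1 - V_2 = 2.857 - 0 = 2.857 V
Step 2 — R_th: zero the source — replace V1 by a short circuit (node 2 merges into node 0) — and find the resistance seen between A (node 1) and B (node 0).
Reduce the network between node 1 (A) and node 0 (B) by series/parallel combination:
  Rp1 = R1 ‖ R2 (parallel, both between nodes 0 and 1) = 1/(1/50 + 1/20) = 14.29 Ω
R_th = 14.29 Ω

Final answer: V_th = 2.857 V, R_th = 14.29 Ω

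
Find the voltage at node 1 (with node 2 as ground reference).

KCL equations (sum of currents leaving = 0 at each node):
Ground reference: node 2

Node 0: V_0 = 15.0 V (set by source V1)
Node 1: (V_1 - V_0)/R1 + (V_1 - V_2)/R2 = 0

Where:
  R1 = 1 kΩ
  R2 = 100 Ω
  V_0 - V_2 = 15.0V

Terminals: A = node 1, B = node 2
Nodal analysis, taking node 2 as the 0 V reference.
Source V1 fixes V_0 = 15 V.
KCL at each unknown node (sum of currents leaving = 0; resistances in Ω):
  Node 1: (V_1 - 15)/1000 + (V_1 - 0)/100 = 0
Collecting terms: 0.011 × V_1 = 0.015  =>  V_1 = 1.364 V
The requested potential is V_1 = 1.364 V.

Final answer: V_1 = 1.364 V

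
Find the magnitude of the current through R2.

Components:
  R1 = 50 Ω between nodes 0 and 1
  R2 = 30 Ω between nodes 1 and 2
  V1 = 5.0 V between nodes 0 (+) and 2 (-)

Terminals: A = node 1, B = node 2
Nodal analysis, taking node 2 as the 0 V reference.
Source V1 fixes V_0 = 5 V.
KCL at each unknown node (sum of currents leaving = 0; resistances in Ω):
  Node 1: (V_1 - 5)/50 + (V_1 - 0)/30 = 0
Collecting terms: 0.05333 × V_1 = 0.1  =>  V_1 = 1.875 V
I_R2 = (V_1 - V_2)/R2 = (1.875 - 0)/30 = 0.0625 A
|I_R2| = 0.0625 A

Final answer: |I_R2| = 0.0625 A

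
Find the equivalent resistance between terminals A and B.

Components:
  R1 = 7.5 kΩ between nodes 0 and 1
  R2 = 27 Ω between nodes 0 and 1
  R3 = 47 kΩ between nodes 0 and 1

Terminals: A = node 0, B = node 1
Reduce the network between node 0 (A) and node 1 (B) by series/parallel combination:
  Rp1 = R1 ‖ R2 ‖ R3 (parallel, all between nodes 0 and 1) = 1/(1/7500 + 1/27 + 1/47000) = 26.89 Ω
R_eq = 26.89 Ω

Final answer: 26.89 Ω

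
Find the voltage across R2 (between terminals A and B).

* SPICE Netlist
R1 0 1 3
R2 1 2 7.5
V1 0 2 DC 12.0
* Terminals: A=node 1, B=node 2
R1 and R2 are in series across V1 (node 0 → node 1 → node 2), and the output A–B is taken across R2, so this is a voltage divider.
Series current: I = V1/(R1 + R2) = 12/(3 + 7.5) = 12/10.5 = 1.143 A
V_R2 = I × R2 = V1 × R2/(R1 + R2) = 12 × 7.5/10.5 = 8.571 V

Final answer: 8.571 V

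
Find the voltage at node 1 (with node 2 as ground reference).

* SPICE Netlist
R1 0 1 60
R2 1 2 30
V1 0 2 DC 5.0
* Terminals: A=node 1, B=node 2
Nodal analysis, taking node 2 as the 0 V reference.
Source V1 fixes V_0 = 5 V.
KCL at each unknown node (sum of currents leaving = 0; resistances in Ω):
  Node 1: (V_1 - 5)/60 + (V_1 - 0)/30 = 0
Collecting terms: 0.05 × V_1 = 0.08333  =>  V_1 = 1.667 V
The requested potential is V_1 = 1.667 V.

Final answer: V_1 = 1.667 V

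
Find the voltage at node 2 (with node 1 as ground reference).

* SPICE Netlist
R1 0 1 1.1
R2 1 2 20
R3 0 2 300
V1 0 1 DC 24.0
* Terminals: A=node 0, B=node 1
Nodal analysis, taking node 1 as the 0 V reference.
Source V1 fixes V_0 = 24 V.
KCL at each unknown node (sum of currents leaving = 0; resistances in Ω):
  Node 2: (V_2 - 0)/20 + (V_2 - 24)/300 = 0
Collecting terms: 0.05333 × V_2 = 0.08  =>  V_2 = 1.5 V
The requested potential is V_2 = 1.5 V.

Final answer: V_2 = 1.5 V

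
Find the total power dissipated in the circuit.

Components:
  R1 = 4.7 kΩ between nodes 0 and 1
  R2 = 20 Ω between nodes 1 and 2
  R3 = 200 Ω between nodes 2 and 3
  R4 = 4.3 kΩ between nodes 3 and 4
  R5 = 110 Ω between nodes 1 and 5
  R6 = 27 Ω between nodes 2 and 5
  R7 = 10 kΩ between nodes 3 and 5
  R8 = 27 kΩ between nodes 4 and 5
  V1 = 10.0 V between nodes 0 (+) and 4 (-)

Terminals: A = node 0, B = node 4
Nodal analysis, taking node 4 as the 0 V reference.
Source V1 fixes V_0 = 10 V.
KCL at each unknown node (sum of currents leaving = 0; resistances in Ω):
  Node 1: (V_1 - 10)/4700 + (V_1 - V_2)/20 + (V_1 - V_5)/110 = 0
  Node 2: (V_2 - V_1)/20 + (V_2 - V_3)/200 + (V_2 - V_5)/27 = 0
  Node 3: (V_3 - V_2)/200 + (V_3 - 0)/4300 + (V_3 - V_5)/10000 = 0
  Node 5: (V_5 - V_1)/110 + (V_5 - V_2)/27 + (V_5 - V_3)/10000 + (V_5 - 0)/27000 = 0
Collecting terms (coefficients in siemens):
  0.0593·V_1 - 0.05·V_2 - 0.009091·V_5 = 0.002128
  0.09204·V_2 - 0.05·V_1 - 0.005·V_3 - 0.03704·V_5 = 0
  0.005333·V_3 - 0.005·V_2 - 0.0001·V_5 = 0
  0.04626·V_5 - 0.009091·V_1 - 0.03704·V_2 - 0.0001·V_3 = 0
Solving these 4 simultaneous equations (Gaussian elimination) gives:
  V_1 = 4.517 V, V_2 = 4.497 V, V_3 = 4.301 V, V_5 = 4.497 V
Power in each resistor, P = (ΔV)²/R:
  P_R1 = (10 - 4.517)²/4700 = 0.006398 W
  P_R2 = (4.517 - 4.497)²/20 = 0.00001945 W
  P_R3 = (4.497 - 4.301)²/200 = 0.0001923 W
  P_R4 = (4.301 - 0)²/4300 = 0.004301 W
  P_R5 = (4.517 - 4.497)²/110 = 0.000003589 W
  P_R6 = (4.497 - 4.497)²/27 = 0.0000000008177 W
  P_R7 = (4.301 - 4.497)²/10000 = 0.00000384 W
  P_R8 = (0 - 4.497)²/27000 = 0.0007489 W
P_total = P_R1 + P_R2 + P_R3 + P_R4 + P_R5 + P_R6 + P_R7 + P_R8 = 0.01167 W

Final answer: 0.01167 W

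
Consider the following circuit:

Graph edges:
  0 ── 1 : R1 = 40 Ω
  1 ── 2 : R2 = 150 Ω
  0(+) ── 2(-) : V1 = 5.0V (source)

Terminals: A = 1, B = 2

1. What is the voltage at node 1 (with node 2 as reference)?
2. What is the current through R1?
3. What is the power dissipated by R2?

Nodal analysis, taking node 2 as the 0 V reference.
Source V1 fixes V_0 = 5 V.
KCL at each unknown node (sum of currents leaving = 0; resistances in Ω):
  Node 1: (V_1 - 5)/40 + (V_1 - 0)/150 = 0
Collecting terms: 0.03167 × V_1 = 0.125  =>  V_1 = 3.947 V
Part 1:
  Read off the nodal solution: V_1 = 3.947 V
Part 2:
  I_R1 = (V_0 - V_1)/R1 = (5 - 3.947)/40 = 0.02632 A
  Magnitude: I_R1 = 0.02632 A
Part 3:
  I_R2 = (V_1 - V_2)/R2 = (3.947 - 0)/150 = 0.02632 A
  P_R2 = I_R2² × R2 = (0.02632)² × 150 = 0.1039 W

Final answers:
1. V_1 = 3.947 V
2. I_R1 = 0.02632 A
3. P_R2 = 0.1039 W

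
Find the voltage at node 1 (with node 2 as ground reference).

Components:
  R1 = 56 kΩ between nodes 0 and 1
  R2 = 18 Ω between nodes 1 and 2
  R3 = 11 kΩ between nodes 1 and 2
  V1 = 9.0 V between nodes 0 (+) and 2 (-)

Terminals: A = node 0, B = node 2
Nodal analysis, taking node 2 as the 0 V reference.
Source V1 fixes V_0 = 9 V.
KCL at each unknown node (sum of currents leaving = 0; resistances in Ω):
  Node 1: (V_1 - 9)/56000 + (V_1 - 0)/18 + (V_1 - 0)/11000 = 0
Collecting terms: 0.05566 × V_1 = 0.0001607  =>  V_1 = 0.002887 V
The requested potential is V_1 = 0.002887 V.

Final answer: V_1 = 0.002887 V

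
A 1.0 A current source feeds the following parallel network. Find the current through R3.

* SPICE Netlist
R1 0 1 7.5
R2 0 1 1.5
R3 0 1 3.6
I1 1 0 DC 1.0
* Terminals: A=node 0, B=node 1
All resistors sit directly between nodes 0 and 1, so they are in parallel and share one voltage V; the full source current 1 A splits among them.
1/R_par = 1/7.5 + 1/1.5 + 1/3.6 = 1.078 S  =>  R_par = 0.9278 Ω
V = I × R_par = 1 × 0.9278 = 0.9278 V
I_R3 = V/R3 = 0.9278/3.6 = 0.2577 A

Final answer: 0.2577 A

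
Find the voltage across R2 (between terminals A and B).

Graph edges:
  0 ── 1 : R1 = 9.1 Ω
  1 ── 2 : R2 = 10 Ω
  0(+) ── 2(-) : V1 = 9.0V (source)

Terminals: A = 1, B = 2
R1 and R2 are in series across V1 (node 0 → node 1 → node 2), and the output A–B is taken across R2, so this is a voltage divider.
Series current: I = V1/(R1 + R2) = 9/(9.1 + 10) = 9/19.1 = 0.4712 A
V_R2 = I × R2 = V1 × R2/(R1 + R2) = 9 × 10/19.1 = 4.712 V

Final answer: 4.712 V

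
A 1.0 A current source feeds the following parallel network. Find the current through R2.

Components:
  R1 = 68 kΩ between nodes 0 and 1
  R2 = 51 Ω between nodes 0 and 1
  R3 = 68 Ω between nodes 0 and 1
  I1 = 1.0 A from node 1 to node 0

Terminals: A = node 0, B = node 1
All resistors sit directly between nodes 0 and 1, so they are in parallel and share one voltage V; the full source current 1 A splits among them.
1/R_par = 1/68000 + 1/51 + 1/68 = 0.03433 S  =>  R_par = 29.13 Ω
V = I × R_par = 1 × 29.13 = 29.13 V
I_R2 = V/R2 = 29.13/51 = 0.5712 A

Final answer: 0.5712 A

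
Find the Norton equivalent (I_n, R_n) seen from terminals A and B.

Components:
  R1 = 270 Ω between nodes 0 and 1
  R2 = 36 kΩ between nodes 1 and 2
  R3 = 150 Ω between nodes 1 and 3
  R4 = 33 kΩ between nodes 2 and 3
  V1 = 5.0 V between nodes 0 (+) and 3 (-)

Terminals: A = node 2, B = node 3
Find the Thévenin equivalent first; then I_n = V_th/R_th and R_n = R_th.
Step 1 — V_th is the open-circuit voltage V_A - V_B (nothing connected across the terminals).
Nodal analysis, taking node 3 as the 0 V reference.
Source V1 fixes V_0 = 5 V.
KCL at each unknown node (sum of currents leaving = 0; resistances in Ω):
  Node 1: (V_1 - 5)/270 + (V_1 - V_2)/36000 + (V_1 - 0)/150 = 0
  Node 2: (V_2 - V_1)/36000 + (V_2 - 0)/33000 = 0
Collecting terms (coefficients in siemens):
  0.0104·V_1 - 0.00002778·V_2 = 0.01852
  0.00005808·V_2 - 0.00002778·V_1 = 0
Determinant D = (0.0104)(0.00005808) - (-0.00002778)(-0.00002778) = 0.0000006032
V_1 = [(0.01852)(0.00005808) - (-0.00002778)(0)]/D = 1.783 V
V_2 = [(0.0104)(0) - (0.01852)(-0.00002778)]/D = 0.8528 V
V_th = V_2 - V_3 = 0.8528 - 0 = 0.8528 V
Step 2 — R_th: zero the source — replace V1 by a short circuit (node 3 merges into node 0) — and find the resistance seen between A (node 2) and B (node 0).
Reduce the network between node 2 (A) and node 0 (B) by series/parallel combination:
  Rp1 = R1 ‖ R3 (parallel, both between nodes 0 and 1) = 1/(1/270 + 1/150) = 96.43 Ω
  Rs1 = R2 + Rp1 (series, joined only at node 1) = 36000 + 96.43 = 36100 Ω
  Rp2 = R4 ‖ Rs1 (parallel, both between nodes 0 and 2) = 1/(1/33000 + 1/36100) = 17240 Ω
R_th = 17.24 kΩ
I_n = V_th/R_th = 0.8528/17240 = 0.00004947 A, and R_n = R_th = 17.24 kΩ

Final answer: I_n = 4.947e-05 A, R_n = 17.24 kΩ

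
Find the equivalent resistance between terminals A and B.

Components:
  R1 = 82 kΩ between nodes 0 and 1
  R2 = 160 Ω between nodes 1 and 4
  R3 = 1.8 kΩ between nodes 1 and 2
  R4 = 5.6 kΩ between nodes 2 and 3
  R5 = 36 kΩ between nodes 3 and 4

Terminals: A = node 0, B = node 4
Reduce the network between node 0 (A) and node 4 (B) by series/parallel combination:
  Rs1 = R3 + R4 (series, joined only at node 2) = 1800 + 5600 = 7400 Ω
  Rs2 = R5 + Rs1 (series, joined only at node 3) = 36000 + 7400 = 43400 Ω
  Rp1 = R2 ‖ Rs2 (parallel, both between nodes 1 and 4) = 1/(1/160 + 1/43400) = 159.4 Ω
  Rs3 = R1 + Rp1 (series, joined only at node 1) = 82000 + 159.4 = 82160 Ω
R_eq = 82.16 kΩ

Final answer: 82.16 kΩ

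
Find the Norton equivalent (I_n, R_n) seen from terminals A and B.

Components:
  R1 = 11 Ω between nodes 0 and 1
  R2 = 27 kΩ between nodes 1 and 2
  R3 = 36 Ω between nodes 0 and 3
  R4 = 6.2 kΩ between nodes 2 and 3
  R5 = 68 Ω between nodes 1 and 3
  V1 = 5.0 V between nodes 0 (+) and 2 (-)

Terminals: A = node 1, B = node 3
Find the Thévenin equivalent first; then I_n = V_th/R_th and R_n = R_th.
Step 1 — V_th is the open-circuit voltage V_A - V_B (nothing connected across the terminals).
Nodal analysis, taking node 2 as the 0 V reference.
Source V1 fixes V_0 = 5 V.
KCL at each unknown node (sum of currents leaving = 0; resistances in Ω):
  Node 1: (V_1 - 5)/11 + (V_1 - 0)/27000 + (V_1 - V_3)/68 = 0
  Node 3: (V_3 - 5)/36 + (V_3 - 0)/6200 + (V_3 - V_1)/68 = 0
Collecting terms (coefficients in siemens):
  0.1057·V_1 - 0.01471·V_3 = 0.4545
  0.04264·V_3 - 0.01471·V_1 = 0.1389
Determinant D = (0.1057)(0.04264) - (-0.01471)(-0.01471) = 0.004289
V_1 = [(0.4545)(0.04264) - (-0.01471)(0.1389)]/D = 4.995 V
V_3 = [(0.1057)(0.1389) - (0.4545)(-0.01471)]/D = 4.98 V
V_th = V_1 - V_3 = 4.995 - 4.98 = 0.01589 V
Step 2 — R_th: zero the source — replace V1 by a short circuit (node 2 merges into node 0) — and find the resistance seen between A (node 1) and B (node 3).
Reduce the network between node 1 (A) and node 3 (B) by series/parallel combination:
  Rp1 = R1 ‖ R2 (parallel, both between nodes 0 and 1) = 1/(1/11 + 1/27000) = 11 Ω
  Rp2 = R3 ‖ R4 (parallel, both between nodes 0 and 3) = 1/(1/36 + 1/6200) = 35.79 Ω
  Rs1 = Rp1 + Rp2 (series, joined only at node 0) = 11 + 35.79 = 46.79 Ω
  Rp3 = R5 ‖ Rs1 (parallel, both between nodes 1 and 3) = 1/(1/68 + 1/46.79) = 27.72 Ω
R_th = 27.72 Ω
I_n = V_th/R_th = 0.01589/27.72 = 0.0005734 A, and R_n = R_th = 27.72 Ω

Final answer: I_n = 0.0005734 A, R_n = 27.72 Ω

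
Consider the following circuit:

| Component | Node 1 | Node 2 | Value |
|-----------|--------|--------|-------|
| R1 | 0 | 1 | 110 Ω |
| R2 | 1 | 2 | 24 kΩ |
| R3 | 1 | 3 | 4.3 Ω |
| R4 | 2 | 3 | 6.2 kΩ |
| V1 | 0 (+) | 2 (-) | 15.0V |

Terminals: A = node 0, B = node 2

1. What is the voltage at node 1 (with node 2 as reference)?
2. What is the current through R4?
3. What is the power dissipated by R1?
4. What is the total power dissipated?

Nodal analysis, taking node 2 as the 0 V reference.
Source V1 fixes V_0 = 15 V.
KCL at each unknown node (sum of currents leaving = 0; resistances in Ω):
  Node 1: (V_1 - 15)/110 + (V_1 - 0)/24000 + (V_1 - V_3)/4.3 = 0
  Node 3: (V_3 - V_1)/4.3 + (V_3 - 0)/6200 = 0
Collecting terms (coefficients in siemens):
  0.2417·V_1 - 0.2326·V_3 = 0.1364
  0.2327·V_3 - 0.2326·V_1 = 0
Determinant D = (0.2417)(0.2327) - (-0.2326)(-0.2326) = 0.002163
V_1 = [(0.1364)(0.2327) - (-0.2326)(0)]/D = 14.67 V
V_3 = [(0.2417)(0) - (0.1364)(-0.2326)]/D = 14.66 V
Part 1:
  Read off the nodal solution: V_1 = 14.67 V
Part 2:
  I_R4 = (V_2 - V_3)/R4 = (0 - 14.66)/6200 = -0.002365 A
  Magnitude: I_R4 = 0.002365 A
Part 3:
  I_R1 = (V_0 - V_1)/R1 = (15 - 14.67)/110 = 0.002976 A
  P_R1 = I_R1² × R1 = (0.002976)² × 110 = 0.0009744 W
Part 4:
  Power in each resistor, P = (ΔV)²/R:
    P_R1 = (15 - 14.67)²/110 = 0.0009744 W
    P_R2 = (14.67 - 0)²/24000 = 0.00897 W
    P_R3 = (14.67 - 14.66)²/4.3 = 0.00002405 W
    P_R4 = (0 - 14.66)²/6200 = 0.03468 W
  P_total = P_R1 + P_R2 + P_R3 + P_R4 = 0.04464 W

Final answers:
1. V_1 = 14.67 V
2. I_R4 = 0.002365 A
3. P_R1 = 0.0009744 W
4. P_total = 0.04464 W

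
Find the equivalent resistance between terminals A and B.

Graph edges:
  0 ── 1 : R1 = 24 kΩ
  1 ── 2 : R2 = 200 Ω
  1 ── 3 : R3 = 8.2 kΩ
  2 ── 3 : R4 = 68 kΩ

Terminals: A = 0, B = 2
Reduce the network between node 0 (A) and node 2 (B) by series/parallel combination:
  Rs1 = R3 + R4 (series, joined only at node 3) = 8200 + 68000 = 76200 Ω
  Rp1 = R2 ‖ Rs1 (parallel, both between nodes 1 and 2) = 1/(1/200 + 1/76200) = 199.5 Ω
  Rs2 = R1 + Rp1 (series, joined only at node 1) = 24000 + 199.5 = 24200 Ω
R_eq = 24.2 kΩ

Final answer: 24.2 kΩ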